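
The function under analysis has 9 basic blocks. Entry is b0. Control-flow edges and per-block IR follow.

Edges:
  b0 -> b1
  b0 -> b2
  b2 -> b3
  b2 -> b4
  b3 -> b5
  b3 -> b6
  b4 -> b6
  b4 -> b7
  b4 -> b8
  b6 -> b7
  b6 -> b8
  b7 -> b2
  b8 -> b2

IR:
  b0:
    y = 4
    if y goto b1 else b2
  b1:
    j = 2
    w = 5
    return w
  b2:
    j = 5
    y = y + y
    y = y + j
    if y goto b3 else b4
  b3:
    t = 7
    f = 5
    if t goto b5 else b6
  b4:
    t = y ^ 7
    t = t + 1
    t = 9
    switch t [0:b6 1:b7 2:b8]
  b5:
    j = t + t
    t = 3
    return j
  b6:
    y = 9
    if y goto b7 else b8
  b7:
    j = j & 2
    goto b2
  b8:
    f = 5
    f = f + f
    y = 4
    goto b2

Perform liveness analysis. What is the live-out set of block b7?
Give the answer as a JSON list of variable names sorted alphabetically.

Answer: ["y"]

Derivation:
Block summaries:
  b0: {y} / ∅
  b1: {j,w} / ∅
  b2: {j,y} / {y}
  b3: {f,t} / ∅
  b4: {t} / {y}
  b5: {j,t} / {t}
  b6: {y} / ∅
  b7: {j} / {j}
  b8: {f,y} / ∅

Backward fixpoint:
  b0: in=∅ out={y}
  b1: in=∅ out=∅
  b2: in={y} out={j,y}
  b3: in={j} out={j,t}
  b4: in={j,y} out={j,y}
  b5: in={t} out=∅
  b6: in={j} out={j,y}
  b7: in={j,y} out={y}
  b8: in=∅ out={y}

live-out(b7) = ["y"]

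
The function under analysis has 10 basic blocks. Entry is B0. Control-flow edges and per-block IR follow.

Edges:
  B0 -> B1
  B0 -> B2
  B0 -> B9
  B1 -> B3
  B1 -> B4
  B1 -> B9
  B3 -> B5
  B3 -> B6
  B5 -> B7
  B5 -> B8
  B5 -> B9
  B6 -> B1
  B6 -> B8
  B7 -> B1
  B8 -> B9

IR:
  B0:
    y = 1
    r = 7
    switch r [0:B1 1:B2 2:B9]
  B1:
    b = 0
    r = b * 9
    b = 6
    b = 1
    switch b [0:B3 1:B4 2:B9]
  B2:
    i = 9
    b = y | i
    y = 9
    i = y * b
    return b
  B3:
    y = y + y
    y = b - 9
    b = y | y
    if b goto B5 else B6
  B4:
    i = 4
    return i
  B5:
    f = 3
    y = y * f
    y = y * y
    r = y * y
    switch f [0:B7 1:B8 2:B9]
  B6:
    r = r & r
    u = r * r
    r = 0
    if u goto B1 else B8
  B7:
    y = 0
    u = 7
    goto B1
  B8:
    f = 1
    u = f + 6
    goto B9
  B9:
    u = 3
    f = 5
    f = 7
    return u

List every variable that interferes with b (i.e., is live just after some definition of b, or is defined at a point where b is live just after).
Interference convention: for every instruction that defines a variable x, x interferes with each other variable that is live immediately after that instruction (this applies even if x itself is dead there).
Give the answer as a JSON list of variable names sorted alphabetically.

Answer: ["i", "r", "y"]

Analysis:
def/use:
  B0: {r,y} / ∅
  B1: {b,r} / ∅
  B2: {b,i,y} / {y}
  B3: {b,y} / {b,y}
  B4: {i} / ∅
  B5: {f,r,y} / {y}
  B6: {r,u} / {r}
  B7: {u,y} / ∅
  B8: {f,u} / ∅
  B9: {f,u} / ∅

Live sets:
  live B0: ∅→{y}
  live B1: {y}→{b,r,y}
  live B2: {y}→∅
  live B3: {b,r,y}→{r,y}
  live B4: ∅→∅
  live B5: {y}→∅
  live B6: {r,y}→{y}
  live B7: ∅→{y}
  live B8: ∅→∅
  live B9: ∅→∅

Conflict graph:
  b — {i,r,y}
  f — {r,u,y}
  i — {b,y}
  r — {b,f,u,y}
  u — {f,r,y}
  y — {b,f,i,r,u}

N(b) = ["i", "r", "y"]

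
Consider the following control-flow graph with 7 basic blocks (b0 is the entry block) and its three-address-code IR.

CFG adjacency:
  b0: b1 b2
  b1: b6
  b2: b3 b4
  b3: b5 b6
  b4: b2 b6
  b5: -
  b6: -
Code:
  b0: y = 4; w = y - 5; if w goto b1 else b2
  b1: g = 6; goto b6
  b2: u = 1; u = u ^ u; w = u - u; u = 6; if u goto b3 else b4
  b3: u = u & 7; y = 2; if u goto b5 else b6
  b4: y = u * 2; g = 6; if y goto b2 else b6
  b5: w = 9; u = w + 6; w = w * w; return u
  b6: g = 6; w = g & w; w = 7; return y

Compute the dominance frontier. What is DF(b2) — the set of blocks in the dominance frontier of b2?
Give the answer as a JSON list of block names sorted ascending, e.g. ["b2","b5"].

idom tree: b1←b0 b2←b0 b3←b2 b4←b2 b5←b3 b6←b0
Join-block Dom:
  b2: preds {b0,b4}: {b0} ∩ {b0,b2,b4} = {b0}; idom=b0
  b6: preds {b1,b3,b4}: {b0,b1} ∩ {b0,b2,b3} ∩ {b0,b2,b4} = {b0}; idom=b0

DF walk-up:
  b2←b0: walk · to b0
  b2←b4: walk b4→b2 to b0
  b6←b1: walk b1 to b0
  b6←b3: walk b3→b2 to b0
  b6←b4: walk b4→b2 to b0
  b0 → ∅
  b1 → {b6}
  b2 → {b2,b6}
  b3 → {b6}
  b4 → {b2,b6}
  b5 → ∅
  b6 → ∅

DF(b2) = ["b2", "b6"]

Answer: ["b2", "b6"]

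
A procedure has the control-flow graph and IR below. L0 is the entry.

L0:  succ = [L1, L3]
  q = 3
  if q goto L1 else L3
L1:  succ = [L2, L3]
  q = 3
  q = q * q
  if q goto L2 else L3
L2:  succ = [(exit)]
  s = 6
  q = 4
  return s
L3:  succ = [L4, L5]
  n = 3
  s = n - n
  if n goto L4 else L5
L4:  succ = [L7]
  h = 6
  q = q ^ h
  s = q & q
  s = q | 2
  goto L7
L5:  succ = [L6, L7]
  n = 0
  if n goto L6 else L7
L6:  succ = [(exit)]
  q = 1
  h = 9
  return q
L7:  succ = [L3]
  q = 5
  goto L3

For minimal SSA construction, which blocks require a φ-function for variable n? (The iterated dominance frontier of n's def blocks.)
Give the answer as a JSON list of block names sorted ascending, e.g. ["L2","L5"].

idom tree: L1←L0 L2←L1 L3←L0 L4←L3 L5←L3 L6←L5 L7←L3
Dom∩ at merges:
  L3: preds {L0,L1,L7}: {L0} ∩ {L0,L1} ∩ {L0,L3,L7} = {L0}; idom=L0
  L7: preds {L4,L5}: {L0,L3,L4} ∩ {L0,L3,L5} = {L0,L3}; idom=L3

Frontier:
  join L3 pred L0: · stop@L0
  join L3 pred L1: L1 stop@L0
  join L3 pred L7: L7→L3 stop@L0
  join L7 pred L4: L4 stop@L3
  join L7 pred L5: L5 stop@L3
  L0 → ∅
  L1 → {L3}
  L2 → ∅
  L3 → {L3}
  L4 → {L7}
  L5 → {L7}
  L6 → ∅
  L7 → {L3}

φ for n: defs {L3,L5}
  DF⁺ = {L3,L7}

Answer: ["L3", "L7"]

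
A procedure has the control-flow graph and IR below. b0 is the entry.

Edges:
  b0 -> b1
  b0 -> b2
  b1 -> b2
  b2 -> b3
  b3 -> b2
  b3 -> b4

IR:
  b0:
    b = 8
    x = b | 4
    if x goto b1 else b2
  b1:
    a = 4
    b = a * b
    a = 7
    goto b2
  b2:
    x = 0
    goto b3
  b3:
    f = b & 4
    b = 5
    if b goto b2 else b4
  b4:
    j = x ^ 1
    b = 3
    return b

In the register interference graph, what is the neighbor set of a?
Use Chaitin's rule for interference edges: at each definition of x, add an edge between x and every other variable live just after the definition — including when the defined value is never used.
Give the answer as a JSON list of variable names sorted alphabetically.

Per-block:
  b0: {b,x} / ∅
  b1: {a,b} / {b}
  b2: {x} / ∅
  b3: {b,f} / {b}
  b4: {b,j} / {x}

Backward fixpoint:
  b0: in=∅ out={b}
  b1: in={b} out={b}
  b2: in={b} out={b,x}
  b3: in={b,x} out={b,x}
  b4: in={x} out=∅

Interference:
  a↔{b}
  b↔{a,x}
  f↔{x}
  j↔∅
  x↔{b,f}

N(a) = ["b"]

Answer: ["b"]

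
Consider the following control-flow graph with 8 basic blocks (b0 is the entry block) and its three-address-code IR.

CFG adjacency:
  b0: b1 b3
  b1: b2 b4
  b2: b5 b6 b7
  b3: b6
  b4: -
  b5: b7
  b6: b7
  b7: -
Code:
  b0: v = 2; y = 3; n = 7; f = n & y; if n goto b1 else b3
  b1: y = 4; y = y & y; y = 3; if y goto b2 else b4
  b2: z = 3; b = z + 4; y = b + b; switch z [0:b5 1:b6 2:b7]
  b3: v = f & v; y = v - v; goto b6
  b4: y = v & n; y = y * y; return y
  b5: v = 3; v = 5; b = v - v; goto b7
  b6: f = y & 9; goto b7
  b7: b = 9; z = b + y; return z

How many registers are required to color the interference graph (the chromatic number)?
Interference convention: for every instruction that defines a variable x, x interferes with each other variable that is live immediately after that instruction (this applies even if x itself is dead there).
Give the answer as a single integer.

def/use:
  b0: {f,n,v,y} / ∅
  b1: {y} / ∅
  b2: {b,y,z} / ∅
  b3: {v,y} / {f,v}
  b4: {y} / {n,v}
  b5: {b,v} / ∅
  b6: {f} / {y}
  b7: {b,z} / {y}

Backward fixpoint:
  b0 li=∅ lo={f,n,v}
  b1 li={n,v} lo={n,v}
  b2 li=∅ lo={y}
  b3 li={f,v} lo={y}
  b4 li={n,v} lo=∅
  b5 li={y} lo={y}
  b6 li={y} lo={y}
  b7 li={y} lo=∅

Conflict graph:
  b↔{y,z}
  f↔{n,v,y}
  n↔{f,v,y}
  v↔{f,n,y}
  y↔{b,f,n,v,z}
  z↔{b,y}

Colouring:
  clique {f,n,v,y} ⇒ need ≥ 4
  assign b→c1 f→c1 n→c2 v→c3 y→c0 z→c2 — no edge inside a register ⇒ χ ≤ 4
  χ = 4

Answer: 4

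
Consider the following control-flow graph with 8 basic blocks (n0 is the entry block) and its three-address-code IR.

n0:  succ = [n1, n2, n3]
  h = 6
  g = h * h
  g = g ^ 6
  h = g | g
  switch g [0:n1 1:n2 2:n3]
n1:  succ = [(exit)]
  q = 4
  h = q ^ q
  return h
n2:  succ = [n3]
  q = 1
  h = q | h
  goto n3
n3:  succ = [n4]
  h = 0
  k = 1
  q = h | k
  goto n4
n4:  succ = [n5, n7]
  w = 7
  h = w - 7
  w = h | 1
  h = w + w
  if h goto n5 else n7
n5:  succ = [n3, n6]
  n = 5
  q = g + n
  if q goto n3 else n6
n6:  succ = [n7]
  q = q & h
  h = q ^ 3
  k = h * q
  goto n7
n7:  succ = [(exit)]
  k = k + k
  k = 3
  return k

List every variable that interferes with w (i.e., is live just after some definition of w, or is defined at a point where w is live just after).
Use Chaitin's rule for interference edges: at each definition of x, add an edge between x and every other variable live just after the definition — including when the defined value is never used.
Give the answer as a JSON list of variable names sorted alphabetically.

Answer: ["g", "k"]

Analysis:
Block summaries:
  n0: def={g,h} ue=∅
  n1: def={h,q} ue=∅
  n2: def={h,q} ue={h}
  n3: def={h,k,q} ue=∅
  n4: def={h,w} ue=∅
  n5: def={n,q} ue={g}
  n6: def={h,k,q} ue={h,q}
  n7: def={k} ue={k}

Backward fixpoint:
  live n0: ∅→{g,h}
  live n1: ∅→∅
  live n2: {g,h}→{g}
  live n3: {g}→{g,k}
  live n4: {g,k}→{g,h,k}
  live n5: {g,h}→{g,h,q}
  live n6: {h,q}→{k}
  live n7: {k}→∅

Interference:
  g: {h,k,n,q,w}
  h: {g,k,n,q}
  k: {g,h,q,w}
  n: {g,h}
  q: {g,h,k}
  w: {g,k}

N(w) = ["g", "k"]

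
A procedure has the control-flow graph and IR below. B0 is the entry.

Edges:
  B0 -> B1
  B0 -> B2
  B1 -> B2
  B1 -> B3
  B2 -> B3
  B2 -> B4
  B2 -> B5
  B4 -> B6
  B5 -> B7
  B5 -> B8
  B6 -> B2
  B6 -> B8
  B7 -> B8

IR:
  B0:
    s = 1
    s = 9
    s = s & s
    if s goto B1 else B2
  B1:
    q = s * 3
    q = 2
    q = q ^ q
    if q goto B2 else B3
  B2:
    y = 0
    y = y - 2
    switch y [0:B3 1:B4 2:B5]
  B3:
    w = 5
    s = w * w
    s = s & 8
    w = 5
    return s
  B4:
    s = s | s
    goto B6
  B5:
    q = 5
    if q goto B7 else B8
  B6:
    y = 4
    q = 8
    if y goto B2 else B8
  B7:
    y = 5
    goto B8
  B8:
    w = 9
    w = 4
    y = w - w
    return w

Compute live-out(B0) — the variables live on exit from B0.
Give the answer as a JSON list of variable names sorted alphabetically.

Answer: ["s"]

Analysis:
Block summaries:
  B0 def {s} use ∅
  B1 def {q} use {s}
  B2 def {y} use ∅
  B3 def {s,w} use ∅
  B4 def {s} use {s}
  B5 def {q} use ∅
  B6 def {q,y} use ∅
  B7 def {y} use ∅
  B8 def {w,y} use ∅

Live sets:
  B0 li=∅ lo={s}
  B1 li={s} lo={s}
  B2 li={s} lo={s}
  B3 li=∅ lo=∅
  B4 li={s} lo={s}
  B5 li=∅ lo=∅
  B6 li={s} lo={s}
  B7 li=∅ lo=∅
  B8 li=∅ lo=∅

live-out(B0) = ["s"]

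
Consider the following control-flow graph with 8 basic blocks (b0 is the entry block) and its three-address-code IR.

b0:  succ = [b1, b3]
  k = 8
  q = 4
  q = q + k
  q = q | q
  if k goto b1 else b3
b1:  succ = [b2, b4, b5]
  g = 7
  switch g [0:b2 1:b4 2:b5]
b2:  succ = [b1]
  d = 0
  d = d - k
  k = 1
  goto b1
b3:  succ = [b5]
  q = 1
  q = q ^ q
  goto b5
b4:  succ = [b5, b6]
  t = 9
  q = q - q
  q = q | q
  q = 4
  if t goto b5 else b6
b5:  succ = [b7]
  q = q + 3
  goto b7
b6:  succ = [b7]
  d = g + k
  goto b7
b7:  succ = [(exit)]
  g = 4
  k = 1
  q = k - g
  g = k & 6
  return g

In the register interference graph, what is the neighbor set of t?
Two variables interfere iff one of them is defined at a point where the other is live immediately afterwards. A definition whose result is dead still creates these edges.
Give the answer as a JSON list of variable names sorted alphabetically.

Per-block:
  b0: {k,q} / ∅
  b1: {g} / ∅
  b2: {d,k} / {k}
  b3: {q} / ∅
  b4: {q,t} / {q}
  b5: {q} / {q}
  b6: {d} / {g,k}
  b7: {g,k,q} / ∅

Live sets:
  live b0: ∅→{k,q}
  live b1: {k,q}→{g,k,q}
  live b2: {k,q}→{k,q}
  live b3: ∅→{q}
  live b4: {g,k,q}→{g,k,q}
  live b5: {q}→∅
  live b6: {g,k}→∅
  live b7: ∅→∅

Interference:
  d: {k,q}
  g: {k,q,t}
  k: {d,g,q,t}
  q: {d,g,k,t}
  t: {g,k,q}

N(t) = ["g", "k", "q"]

Answer: ["g", "k", "q"]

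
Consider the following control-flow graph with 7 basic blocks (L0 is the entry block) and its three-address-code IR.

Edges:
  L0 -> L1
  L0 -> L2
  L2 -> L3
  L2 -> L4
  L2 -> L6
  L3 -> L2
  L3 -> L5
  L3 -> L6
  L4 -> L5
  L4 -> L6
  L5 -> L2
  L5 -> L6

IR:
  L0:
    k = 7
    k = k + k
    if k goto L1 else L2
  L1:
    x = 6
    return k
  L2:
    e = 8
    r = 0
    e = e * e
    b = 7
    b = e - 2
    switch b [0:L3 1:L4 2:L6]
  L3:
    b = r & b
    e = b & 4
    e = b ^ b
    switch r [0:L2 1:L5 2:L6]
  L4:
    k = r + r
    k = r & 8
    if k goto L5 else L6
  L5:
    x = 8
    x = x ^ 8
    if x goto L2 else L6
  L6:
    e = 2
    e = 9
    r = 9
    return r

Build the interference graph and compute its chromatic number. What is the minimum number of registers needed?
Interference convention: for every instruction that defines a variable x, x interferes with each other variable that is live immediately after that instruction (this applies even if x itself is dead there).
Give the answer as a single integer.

Answer: 3

Analysis:
Block summaries:
  L0 def {k} use ∅
  L1 def {x} use {k}
  L2 def {b,e,r} use ∅
  L3 def {b,e} use {b,r}
  L4 def {k} use {r}
  L5 def {x} use ∅
  L6 def {e,r} use ∅

Live sets:
  L0 li=∅ lo={k}
  L1 li={k} lo=∅
  L2 li=∅ lo={b,r}
  L3 li={b,r} lo=∅
  L4 li={r} lo=∅
  L5 li=∅ lo=∅
  L6 li=∅ lo=∅

Interference:
  b — {e,r}
  e — {b,r}
  k — {r,x}
  r — {b,e,k}
  x — {k}

Registers:
  clique {b,e,r} ⇒ need ≥ 3
  3-colouring: R0={r,x}  R1={b,k}  R2={e}
  χ = 3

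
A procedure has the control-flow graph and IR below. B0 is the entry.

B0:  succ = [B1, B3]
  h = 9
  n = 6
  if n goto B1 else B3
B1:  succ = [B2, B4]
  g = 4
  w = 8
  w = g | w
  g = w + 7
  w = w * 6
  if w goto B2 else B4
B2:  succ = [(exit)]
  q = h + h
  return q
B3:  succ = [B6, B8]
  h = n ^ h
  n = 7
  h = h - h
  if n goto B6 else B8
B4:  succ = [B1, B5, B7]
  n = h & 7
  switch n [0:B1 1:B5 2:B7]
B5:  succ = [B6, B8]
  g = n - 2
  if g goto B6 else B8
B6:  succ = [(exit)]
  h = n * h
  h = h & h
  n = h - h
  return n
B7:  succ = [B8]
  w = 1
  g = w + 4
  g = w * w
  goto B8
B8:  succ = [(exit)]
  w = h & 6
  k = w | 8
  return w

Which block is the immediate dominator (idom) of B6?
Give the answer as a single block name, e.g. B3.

idom tree: B1←B0 B2←B1 B3←B0 B4←B1 B5←B4 B6←B0 B7←B4 B8←B0
Join-block Dom:
  B1: preds {B0,B4}: {B0} ∩ {B0,B1,B4} = {B0}; idom=B0
  B6: preds {B3,B5}: {B0,B3} ∩ {B0,B1,B4,B5} = {B0}; idom=B0
  B8: preds {B3,B5,B7}: {B0,B3} ∩ {B0,B1,B4,B5} ∩ {B0,B1,B4,B7} = {B0}; idom=B0

idom(B6) = B0

Answer: B0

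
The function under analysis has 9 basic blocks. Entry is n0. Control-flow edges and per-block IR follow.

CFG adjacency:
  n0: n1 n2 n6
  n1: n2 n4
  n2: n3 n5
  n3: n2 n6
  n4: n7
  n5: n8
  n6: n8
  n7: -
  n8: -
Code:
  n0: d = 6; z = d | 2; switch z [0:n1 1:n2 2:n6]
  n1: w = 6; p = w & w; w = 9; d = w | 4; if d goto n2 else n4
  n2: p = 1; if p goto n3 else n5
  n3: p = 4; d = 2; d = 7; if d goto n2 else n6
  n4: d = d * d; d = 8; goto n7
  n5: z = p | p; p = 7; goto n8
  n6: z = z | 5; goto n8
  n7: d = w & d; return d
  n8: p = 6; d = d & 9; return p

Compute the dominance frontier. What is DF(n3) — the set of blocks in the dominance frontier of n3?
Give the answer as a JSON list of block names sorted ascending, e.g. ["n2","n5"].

Answer: ["n2", "n6"]

Working:
idom tree: n1←n0 n2←n0 n3←n2 n4←n1 n5←n2 n6←n0 n7←n4 n8←n0
Join-block Dom:
  n2: preds {n0,n1,n3}: {n0} ∩ {n0,n1} ∩ {n0,n2,n3} = {n0}; idom=n0
  n6: preds {n0,n3}: {n0} ∩ {n0,n2,n3} = {n0}; idom=n0
  n8: preds {n5,n6}: {n0,n2,n5} ∩ {n0,n6} = {n0}; idom=n0

Frontier:
  n2←n0: walk · to n0
  n2←n1: walk n1 to n0
  n2←n3: walk n3→n2 to n0
  n6←n0: walk · to n0
  n6←n3: walk n3→n2 to n0
  n8←n5: walk n5→n2 to n0
  n8←n6: walk n6 to n0
  DF(n0)=∅
  DF(n1)={n2}
  DF(n2)={n2,n6,n8}
  DF(n3)={n2,n6}
  DF(n4)=∅
  DF(n5)={n8}
  DF(n6)={n8}
  DF(n7)=∅
  DF(n8)=∅

DF(n3) = ["n2", "n6"]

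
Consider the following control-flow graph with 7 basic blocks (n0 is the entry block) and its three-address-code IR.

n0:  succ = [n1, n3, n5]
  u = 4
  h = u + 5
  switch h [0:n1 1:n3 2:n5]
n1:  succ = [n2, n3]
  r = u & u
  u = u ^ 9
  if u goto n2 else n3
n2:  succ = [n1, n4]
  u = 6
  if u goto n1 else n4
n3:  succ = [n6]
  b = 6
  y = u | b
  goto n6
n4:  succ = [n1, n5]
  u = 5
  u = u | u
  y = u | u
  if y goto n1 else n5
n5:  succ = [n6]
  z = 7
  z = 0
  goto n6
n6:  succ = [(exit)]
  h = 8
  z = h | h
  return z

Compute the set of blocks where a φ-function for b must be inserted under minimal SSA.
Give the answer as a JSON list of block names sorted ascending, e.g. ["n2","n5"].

Answer: ["n6"]

Derivation:
idom tree: n1←n0 n2←n1 n3←n0 n4←n2 n5←n0 n6←n0
Dom at joins:
  n1: preds {n0,n2,n4}: {n0} ∩ {n0,n1,n2} ∩ {n0,n1,n2,n4} = {n0}; idom=n0
  n3: preds {n0,n1}: {n0} ∩ {n0,n1} = {n0}; idom=n0
  n5: preds {n0,n4}: {n0} ∩ {n0,n1,n2,n4} = {n0}; idom=n0
  n6: preds {n3,n5}: {n0,n3} ∩ {n0,n5} = {n0}; idom=n0

Frontier:
  n1←n0: walk · to n0
  n1←n2: walk n2→n1 to n0
  n1←n4: walk n4→n2→n1 to n0
  n3←n0: walk · to n0
  n3←n1: walk n1 to n0
  n5←n0: walk · to n0
  n5←n4: walk n4→n2→n1 to n0
  n6←n3: walk n3 to n0
  n6←n5: walk n5 to n0
  n0 → ∅
  n1 → {n1,n3,n5}
  n2 → {n1,n5}
  n3 → {n6}
  n4 → {n1,n5}
  n5 → {n6}
  n6 → ∅

φ for b: defs {n3}
  DF⁺ = {n6}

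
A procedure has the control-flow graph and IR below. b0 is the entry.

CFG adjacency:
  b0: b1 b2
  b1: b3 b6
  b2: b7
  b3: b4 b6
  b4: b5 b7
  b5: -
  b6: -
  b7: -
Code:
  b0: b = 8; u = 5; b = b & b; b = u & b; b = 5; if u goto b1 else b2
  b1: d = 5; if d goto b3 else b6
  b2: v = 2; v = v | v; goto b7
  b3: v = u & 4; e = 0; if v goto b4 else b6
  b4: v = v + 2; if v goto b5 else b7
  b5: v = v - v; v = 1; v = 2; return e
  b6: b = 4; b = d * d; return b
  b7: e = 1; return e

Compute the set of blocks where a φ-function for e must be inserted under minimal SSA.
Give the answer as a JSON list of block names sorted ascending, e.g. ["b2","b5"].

Answer: ["b6", "b7"]

Derivation:
idom tree: b1←b0 b2←b0 b3←b1 b4←b3 b5←b4 b6←b1 b7←b0
Dom at joins:
  b6: preds {b1,b3}: {b0,b1} ∩ {b0,b1,b3} = {b0,b1}; idom=b1
  b7: preds {b2,b4}: {b0,b2} ∩ {b0,b1,b3,b4} = {b0}; idom=b0

DF derivation:
  b6←b1: walk · to b1
  b6←b3: walk b3 to b1
  b7←b2: walk b2 to b0
  b7←b4: walk b4→b3→b1 to b0
  DF(b0)=∅
  DF(b1)={b7}
  DF(b2)={b7}
  DF(b3)={b6,b7}
  DF(b4)={b7}
  DF(b5)=∅
  DF(b6)=∅
  DF(b7)=∅

φ for e: defs {b3,b7}
  DF⁺ = {b6,b7}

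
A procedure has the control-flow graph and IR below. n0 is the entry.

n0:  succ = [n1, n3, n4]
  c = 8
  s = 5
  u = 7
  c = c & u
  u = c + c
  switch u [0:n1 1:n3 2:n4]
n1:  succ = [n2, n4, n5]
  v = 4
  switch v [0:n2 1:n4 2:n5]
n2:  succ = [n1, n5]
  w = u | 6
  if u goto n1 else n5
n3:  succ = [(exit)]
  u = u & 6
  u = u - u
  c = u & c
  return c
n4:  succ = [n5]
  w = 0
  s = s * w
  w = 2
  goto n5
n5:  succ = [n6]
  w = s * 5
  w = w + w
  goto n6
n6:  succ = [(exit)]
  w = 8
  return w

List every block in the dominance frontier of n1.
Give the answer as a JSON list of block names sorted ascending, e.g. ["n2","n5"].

idom tree: n1←n0 n2←n1 n3←n0 n4←n0 n5←n0 n6←n5
Join-block Dom:
  n1: preds {n0,n2}: {n0} ∩ {n0,n1,n2} = {n0}; idom=n0
  n4: preds {n0,n1}: {n0} ∩ {n0,n1} = {n0}; idom=n0
  n5: preds {n1,n2,n4}: {n0,n1} ∩ {n0,n1,n2} ∩ {n0,n4} = {n0}; idom=n0

Frontier:
  join n1 pred n0: · stop@n0
  join n1 pred n2: n2→n1 stop@n0
  join n4 pred n0: · stop@n0
  join n4 pred n1: n1 stop@n0
  join n5 pred n1: n1 stop@n0
  join n5 pred n2: n2→n1 stop@n0
  join n5 pred n4: n4 stop@n0
  n0: DF=∅
  n1: DF={n1,n4,n5}
  n2: DF={n1,n5}
  n3: DF=∅
  n4: DF={n5}
  n5: DF=∅
  n6: DF=∅

DF(n1) = ["n1", "n4", "n5"]

Answer: ["n1", "n4", "n5"]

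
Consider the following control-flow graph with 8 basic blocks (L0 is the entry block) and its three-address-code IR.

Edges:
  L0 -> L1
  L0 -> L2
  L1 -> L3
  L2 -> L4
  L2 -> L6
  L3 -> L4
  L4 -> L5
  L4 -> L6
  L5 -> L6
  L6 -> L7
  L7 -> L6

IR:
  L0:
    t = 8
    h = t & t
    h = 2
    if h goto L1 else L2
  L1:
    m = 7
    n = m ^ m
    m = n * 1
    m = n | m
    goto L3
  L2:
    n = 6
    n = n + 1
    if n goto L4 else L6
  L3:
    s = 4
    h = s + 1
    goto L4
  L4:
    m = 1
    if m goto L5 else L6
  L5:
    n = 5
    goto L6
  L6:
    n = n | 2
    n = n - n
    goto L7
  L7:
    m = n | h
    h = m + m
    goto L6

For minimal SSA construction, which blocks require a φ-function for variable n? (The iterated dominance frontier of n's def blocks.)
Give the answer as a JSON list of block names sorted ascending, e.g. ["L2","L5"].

idom tree: L1←L0 L2←L0 L3←L1 L4←L0 L5←L4 L6←L0 L7←L6
Dom∩ at merges:
  L4: preds {L2,L3}: {L0,L2} ∩ {L0,L1,L3} = {L0}; idom=L0
  L6: preds {L2,L4,L5,L7}: {L0,L2} ∩ {L0,L4} ∩ {L0,L4,L5} ∩ {L0,L6,L7} = {L0}; idom=L0

Frontier:
  join L4 pred L2: L2 stop@L0
  join L4 pred L3: L3→L1 stop@L0
  join L6 pred L2: L2 stop@L0
  join L6 pred L4: L4 stop@L0
  join L6 pred L5: L5→L4 stop@L0
  join L6 pred L7: L7→L6 stop@L0
  L0 → ∅
  L1 → {L4}
  L2 → {L4,L6}
  L3 → {L4}
  L4 → {L6}
  L5 → {L6}
  L6 → {L6}
  L7 → {L6}

φ for n: defs {L1,L2,L5,L6}
  DF⁺ = {L4,L6}

Answer: ["L4", "L6"]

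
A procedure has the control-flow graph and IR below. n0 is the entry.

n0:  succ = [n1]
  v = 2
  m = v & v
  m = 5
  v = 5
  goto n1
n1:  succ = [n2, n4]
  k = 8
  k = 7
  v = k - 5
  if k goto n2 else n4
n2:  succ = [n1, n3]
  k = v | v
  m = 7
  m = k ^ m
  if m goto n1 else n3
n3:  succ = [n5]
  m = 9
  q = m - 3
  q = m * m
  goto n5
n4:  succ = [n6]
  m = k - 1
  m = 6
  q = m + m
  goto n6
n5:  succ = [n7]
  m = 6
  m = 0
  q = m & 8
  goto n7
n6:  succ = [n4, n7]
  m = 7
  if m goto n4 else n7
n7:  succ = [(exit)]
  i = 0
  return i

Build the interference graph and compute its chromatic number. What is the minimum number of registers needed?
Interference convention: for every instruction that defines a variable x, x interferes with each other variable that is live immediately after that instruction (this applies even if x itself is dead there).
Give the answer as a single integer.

Answer: 3

Analysis:
Per-block:
  n0: {m,v} / ∅
  n1: {k,v} / ∅
  n2: {k,m} / {v}
  n3: {m,q} / ∅
  n4: {m,q} / {k}
  n5: {m,q} / ∅
  n6: {m} / ∅
  n7: {i} / ∅

Live sets:
  live n0: ∅→∅
  live n1: ∅→{k,v}
  live n2: {v}→∅
  live n3: ∅→∅
  live n4: {k}→{k}
  live n5: ∅→∅
  live n6: {k}→{k}
  live n7: ∅→∅

Conflict graph:
  i: ∅
  k: {m,q,v}
  m: {k,q}
  q: {k,m}
  v: {k}

Registers:
  lower bound: {k,m,q} mutually conflict ⇒ χ ≥ 3
  assign i→c0 k→c0 m→c1 q→c2 v→c1 — no edge inside a register ⇒ χ ≤ 3
  χ = 3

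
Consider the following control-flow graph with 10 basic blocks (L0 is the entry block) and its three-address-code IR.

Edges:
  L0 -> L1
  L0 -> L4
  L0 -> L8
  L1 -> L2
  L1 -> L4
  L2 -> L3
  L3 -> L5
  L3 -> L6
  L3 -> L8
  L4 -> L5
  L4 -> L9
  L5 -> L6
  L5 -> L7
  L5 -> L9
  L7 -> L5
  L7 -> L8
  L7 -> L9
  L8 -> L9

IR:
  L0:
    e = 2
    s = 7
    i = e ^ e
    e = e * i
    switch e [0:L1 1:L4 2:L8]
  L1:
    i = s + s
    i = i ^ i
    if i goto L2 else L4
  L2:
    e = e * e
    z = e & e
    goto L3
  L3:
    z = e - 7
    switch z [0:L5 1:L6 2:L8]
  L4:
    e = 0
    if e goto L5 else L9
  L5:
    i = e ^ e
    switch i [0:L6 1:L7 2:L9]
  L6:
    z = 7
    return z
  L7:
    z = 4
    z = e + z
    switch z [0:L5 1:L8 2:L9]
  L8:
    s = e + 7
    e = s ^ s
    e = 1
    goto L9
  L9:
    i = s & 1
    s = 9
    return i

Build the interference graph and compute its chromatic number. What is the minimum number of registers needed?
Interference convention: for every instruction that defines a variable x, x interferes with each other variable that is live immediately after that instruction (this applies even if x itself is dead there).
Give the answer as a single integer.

Answer: 3

Derivation:
Per-block:
  L0: def={e,i,s} ue=∅
  L1: def={i} ue={s}
  L2: def={e,z} ue={e}
  L3: def={z} ue={e}
  L4: def={e} ue=∅
  L5: def={i} ue={e}
  L6: def={z} ue=∅
  L7: def={z} ue={e}
  L8: def={e,s} ue={e}
  L9: def={i,s} ue={s}

Backward fixpoint:
  L0: in=∅ out={e,s}
  L1: in={e,s} out={e,s}
  L2: in={e,s} out={e,s}
  L3: in={e,s} out={e,s}
  L4: in={s} out={e,s}
  L5: in={e,s} out={e,s}
  L6: in=∅ out=∅
  L7: in={e,s} out={e,s}
  L8: in={e} out={s}
  L9: in={s} out=∅

Conflict graph:
  e↔{i,s,z}
  i↔{e,s}
  s↔{e,i,z}
  z↔{e,s}

Registers:
  lower bound: {e,i,s} mutually conflict ⇒ χ ≥ 3
  3-colouring: r0={e}  r1={s}  r2={i,z}
  χ = 3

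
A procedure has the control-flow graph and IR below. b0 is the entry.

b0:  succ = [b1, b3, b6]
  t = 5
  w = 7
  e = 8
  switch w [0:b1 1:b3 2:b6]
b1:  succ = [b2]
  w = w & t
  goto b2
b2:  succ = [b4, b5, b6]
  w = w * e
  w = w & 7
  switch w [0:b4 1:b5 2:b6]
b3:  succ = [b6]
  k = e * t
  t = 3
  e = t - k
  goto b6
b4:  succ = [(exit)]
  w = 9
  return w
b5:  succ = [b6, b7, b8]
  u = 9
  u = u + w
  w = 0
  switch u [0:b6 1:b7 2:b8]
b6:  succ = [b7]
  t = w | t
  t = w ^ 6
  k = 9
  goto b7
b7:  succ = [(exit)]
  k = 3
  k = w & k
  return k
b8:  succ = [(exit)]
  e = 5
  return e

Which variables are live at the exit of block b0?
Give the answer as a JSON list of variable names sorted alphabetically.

def/use:
  b0: def={e,t,w} ue=∅
  b1: def={w} ue={t,w}
  b2: def={w} ue={e,w}
  b3: def={e,k,t} ue={e,t}
  b4: def={w} ue=∅
  b5: def={u,w} ue={w}
  b6: def={k,t} ue={t,w}
  b7: def={k} ue={w}
  b8: def={e} ue=∅

Live sets:
  b0 li=∅ lo={e,t,w}
  b1 li={e,t,w} lo={e,t,w}
  b2 li={e,t,w} lo={t,w}
  b3 li={e,t,w} lo={t,w}
  b4 li=∅ lo=∅
  b5 li={t,w} lo={t,w}
  b6 li={t,w} lo={w}
  b7 li={w} lo=∅
  b8 li=∅ lo=∅

live-out(b0) = ["e", "t", "w"]

Answer: ["e", "t", "w"]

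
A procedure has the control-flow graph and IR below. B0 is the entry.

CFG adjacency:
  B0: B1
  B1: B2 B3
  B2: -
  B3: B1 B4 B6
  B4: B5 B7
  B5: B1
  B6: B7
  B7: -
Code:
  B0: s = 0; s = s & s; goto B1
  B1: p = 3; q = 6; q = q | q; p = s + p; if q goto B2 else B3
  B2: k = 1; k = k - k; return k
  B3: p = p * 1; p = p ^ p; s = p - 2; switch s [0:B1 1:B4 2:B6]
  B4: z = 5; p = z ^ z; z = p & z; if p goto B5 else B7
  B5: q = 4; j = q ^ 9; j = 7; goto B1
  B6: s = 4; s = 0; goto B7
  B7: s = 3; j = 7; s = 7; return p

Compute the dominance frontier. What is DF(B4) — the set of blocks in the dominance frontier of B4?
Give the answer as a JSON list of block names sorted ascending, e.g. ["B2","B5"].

Answer: ["B1", "B7"]

Derivation:
idom tree: B1←B0 B2←B1 B3←B1 B4←B3 B5←B4 B6←B3 B7←B3
Join-block Dom:
  B1: preds {B0,B3,B5}: {B0} ∩ {B0,B1,B3} ∩ {B0,B1,B3,B4,B5} = {B0}; idom=B0
  B7: preds {B4,B6}: {B0,B1,B3,B4} ∩ {B0,B1,B3,B6} = {B0,B1,B3}; idom=B3

DF derivation:
  join B1 pred B0: · stop@B0
  join B1 pred B3: B3→B1 stop@B0
  join B1 pred B5: B5→B4→B3→B1 stop@B0
  join B7 pred B4: B4 stop@B3
  join B7 pred B6: B6 stop@B3
  B0 → ∅
  B1 → {B1}
  B2 → ∅
  B3 → {B1}
  B4 → {B1,B7}
  B5 → {B1}
  B6 → {B7}
  B7 → ∅

DF(B4) = ["B1", "B7"]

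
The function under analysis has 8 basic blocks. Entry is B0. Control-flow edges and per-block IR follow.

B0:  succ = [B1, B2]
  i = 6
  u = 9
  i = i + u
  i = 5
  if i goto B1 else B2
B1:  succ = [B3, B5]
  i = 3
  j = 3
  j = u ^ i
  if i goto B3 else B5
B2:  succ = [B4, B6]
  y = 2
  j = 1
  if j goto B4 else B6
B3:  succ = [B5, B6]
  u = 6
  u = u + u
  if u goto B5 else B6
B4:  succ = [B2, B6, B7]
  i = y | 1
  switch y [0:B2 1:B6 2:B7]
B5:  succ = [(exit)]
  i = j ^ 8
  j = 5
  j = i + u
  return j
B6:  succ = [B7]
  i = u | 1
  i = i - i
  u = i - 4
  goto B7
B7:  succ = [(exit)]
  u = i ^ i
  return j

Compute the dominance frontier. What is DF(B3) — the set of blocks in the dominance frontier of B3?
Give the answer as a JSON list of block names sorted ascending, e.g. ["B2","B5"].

Answer: ["B5", "B6"]

Working:
idom tree: B1←B0 B2←B0 B3←B1 B4←B2 B5←B1 B6←B0 B7←B0
Dom at joins:
  B2: preds {B0,B4}: {B0} ∩ {B0,B2,B4} = {B0}; idom=B0
  B5: preds {B1,B3}: {B0,B1} ∩ {B0,B1,B3} = {B0,B1}; idom=B1
  B6: preds {B2,B3,B4}: {B0,B2} ∩ {B0,B1,B3} ∩ {B0,B2,B4} = {B0}; idom=B0
  B7: preds {B4,B6}: {B0,B2,B4} ∩ {B0,B6} = {B0}; idom=B0

Frontier:
  join B2 pred B0: · stop@B0
  join B2 pred B4: B4→B2 stop@B0
  join B5 pred B1: · stop@B1
  join B5 pred B3: B3 stop@B1
  join B6 pred B2: B2 stop@B0
  join B6 pred B3: B3→B1 stop@B0
  join B6 pred B4: B4→B2 stop@B0
  join B7 pred B4: B4→B2 stop@B0
  join B7 pred B6: B6 stop@B0
  DF(B0)=∅
  DF(B1)={B6}
  DF(B2)={B2,B6,B7}
  DF(B3)={B5,B6}
  DF(B4)={B2,B6,B7}
  DF(B5)=∅
  DF(B6)={B7}
  DF(B7)=∅

DF(B3) = ["B5", "B6"]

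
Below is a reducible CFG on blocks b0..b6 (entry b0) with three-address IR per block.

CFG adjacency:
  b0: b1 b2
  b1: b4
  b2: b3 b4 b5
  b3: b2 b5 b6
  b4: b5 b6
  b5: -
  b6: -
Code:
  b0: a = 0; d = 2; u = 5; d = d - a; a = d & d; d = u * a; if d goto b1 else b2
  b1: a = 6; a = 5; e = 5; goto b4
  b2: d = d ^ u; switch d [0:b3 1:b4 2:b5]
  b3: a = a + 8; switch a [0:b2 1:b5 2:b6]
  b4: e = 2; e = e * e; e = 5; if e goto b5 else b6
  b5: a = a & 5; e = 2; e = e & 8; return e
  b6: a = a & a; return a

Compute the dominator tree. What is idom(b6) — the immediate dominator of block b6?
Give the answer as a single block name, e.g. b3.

Answer: b0

Derivation:
idom tree: b1←b0 b2←b0 b3←b2 b4←b0 b5←b0 b6←b0
Dom at joins:
  b2: preds {b0,b3}: {b0} ∩ {b0,b2,b3} = {b0}; idom=b0
  b4: preds {b1,b2}: {b0,b1} ∩ {b0,b2} = {b0}; idom=b0
  b5: preds {b2,b3,b4}: {b0,b2} ∩ {b0,b2,b3} ∩ {b0,b4} = {b0}; idom=b0
  b6: preds {b3,b4}: {b0,b2,b3} ∩ {b0,b4} = {b0}; idom=b0

idom(b6) = b0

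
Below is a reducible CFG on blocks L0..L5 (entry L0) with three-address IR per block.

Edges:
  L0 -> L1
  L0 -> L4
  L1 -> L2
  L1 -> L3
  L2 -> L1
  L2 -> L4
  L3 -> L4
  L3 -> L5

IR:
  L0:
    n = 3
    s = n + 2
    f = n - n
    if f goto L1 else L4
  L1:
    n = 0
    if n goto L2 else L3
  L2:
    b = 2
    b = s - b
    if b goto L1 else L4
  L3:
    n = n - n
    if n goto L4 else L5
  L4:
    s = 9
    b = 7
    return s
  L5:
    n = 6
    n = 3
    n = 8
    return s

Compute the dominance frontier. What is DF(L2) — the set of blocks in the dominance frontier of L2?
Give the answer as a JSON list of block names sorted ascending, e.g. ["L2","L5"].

idom tree: L1←L0 L2←L1 L3←L1 L4←L0 L5←L3
Dom at joins:
  L1: preds {L0,L2}: {L0} ∩ {L0,L1,L2} = {L0}; idom=L0
  L4: preds {L0,L2,L3}: {L0} ∩ {L0,L1,L2} ∩ {L0,L1,L3} = {L0}; idom=L0

DF walk-up:
  join L1 pred L0: · stop@L0
  join L1 pred L2: L2→L1 stop@L0
  join L4 pred L0: · stop@L0
  join L4 pred L2: L2→L1 stop@L0
  join L4 pred L3: L3→L1 stop@L0
  L0 → ∅
  L1 → {L1,L4}
  L2 → {L1,L4}
  L3 → {L4}
  L4 → ∅
  L5 → ∅

DF(L2) = ["L1", "L4"]

Answer: ["L1", "L4"]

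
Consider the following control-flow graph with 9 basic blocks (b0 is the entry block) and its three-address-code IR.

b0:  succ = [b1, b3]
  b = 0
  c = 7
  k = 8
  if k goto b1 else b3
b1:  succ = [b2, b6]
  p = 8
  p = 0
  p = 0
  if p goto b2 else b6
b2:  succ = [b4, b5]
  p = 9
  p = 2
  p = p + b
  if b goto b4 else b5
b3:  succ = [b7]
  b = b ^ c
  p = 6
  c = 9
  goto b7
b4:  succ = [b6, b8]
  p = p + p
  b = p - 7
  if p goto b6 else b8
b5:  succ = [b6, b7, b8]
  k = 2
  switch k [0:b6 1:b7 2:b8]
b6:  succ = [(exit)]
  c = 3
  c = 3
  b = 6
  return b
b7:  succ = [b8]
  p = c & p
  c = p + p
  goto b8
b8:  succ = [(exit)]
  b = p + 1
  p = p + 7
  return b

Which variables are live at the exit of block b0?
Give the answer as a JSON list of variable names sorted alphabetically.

Answer: ["b", "c"]

Derivation:
Per-block:
  b0: def={b,c,k} ue=∅
  b1: def={p} ue=∅
  b2: def={p} ue={b}
  b3: def={b,c,p} ue={b,c}
  b4: def={b,p} ue={p}
  b5: def={k} ue=∅
  b6: def={b,c} ue=∅
  b7: def={c,p} ue={c,p}
  b8: def={b,p} ue={p}

Live sets:
  b0 li=∅ lo={b,c}
  b1 li={b,c} lo={b,c}
  b2 li={b,c} lo={c,p}
  b3 li={b,c} lo={c,p}
  b4 li={p} lo={p}
  b5 li={c,p} lo={c,p}
  b6 li=∅ lo=∅
  b7 li={c,p} lo={p}
  b8 li={p} lo=∅

live-out(b0) = ["b", "c"]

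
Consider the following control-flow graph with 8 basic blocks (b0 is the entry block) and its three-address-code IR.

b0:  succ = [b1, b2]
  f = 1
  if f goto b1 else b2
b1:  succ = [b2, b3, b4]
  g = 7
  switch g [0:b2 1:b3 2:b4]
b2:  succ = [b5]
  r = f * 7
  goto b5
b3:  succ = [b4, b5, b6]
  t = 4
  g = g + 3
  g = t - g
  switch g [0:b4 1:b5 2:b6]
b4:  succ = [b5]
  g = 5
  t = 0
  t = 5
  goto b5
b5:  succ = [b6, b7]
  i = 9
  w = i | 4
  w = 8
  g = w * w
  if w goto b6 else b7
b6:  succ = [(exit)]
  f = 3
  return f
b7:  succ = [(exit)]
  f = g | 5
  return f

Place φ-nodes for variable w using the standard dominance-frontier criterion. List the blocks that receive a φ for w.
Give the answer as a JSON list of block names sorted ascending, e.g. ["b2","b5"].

idom tree: b1←b0 b2←b0 b3←b1 b4←b1 b5←b0 b6←b0 b7←b5
Join-block Dom:
  b2: preds {b0,b1}: {b0} ∩ {b0,b1} = {b0}; idom=b0
  b4: preds {b1,b3}: {b0,b1} ∩ {b0,b1,b3} = {b0,b1}; idom=b1
  b5: preds {b2,b3,b4}: {b0,b2} ∩ {b0,b1,b3} ∩ {b0,b1,b4} = {b0}; idom=b0
  b6: preds {b3,b5}: {b0,b1,b3} ∩ {b0,b5} = {b0}; idom=b0

Frontier:
  b2←b0: walk · to b0
  b2←b1: walk b1 to b0
  b4←b1: walk · to b1
  b4←b3: walk b3 to b1
  b5←b2: walk b2 to b0
  b5←b3: walk b3→b1 to b0
  b5←b4: walk b4→b1 to b0
  b6←b3: walk b3→b1 to b0
  b6←b5: walk b5 to b0
  b0 → ∅
  b1 → {b2,b5,b6}
  b2 → {b5}
  b3 → {b4,b5,b6}
  b4 → {b5}
  b5 → {b6}
  b6 → ∅
  b7 → ∅

φ for w: defs {b5}
  DF⁺ = {b6}

Answer: ["b6"]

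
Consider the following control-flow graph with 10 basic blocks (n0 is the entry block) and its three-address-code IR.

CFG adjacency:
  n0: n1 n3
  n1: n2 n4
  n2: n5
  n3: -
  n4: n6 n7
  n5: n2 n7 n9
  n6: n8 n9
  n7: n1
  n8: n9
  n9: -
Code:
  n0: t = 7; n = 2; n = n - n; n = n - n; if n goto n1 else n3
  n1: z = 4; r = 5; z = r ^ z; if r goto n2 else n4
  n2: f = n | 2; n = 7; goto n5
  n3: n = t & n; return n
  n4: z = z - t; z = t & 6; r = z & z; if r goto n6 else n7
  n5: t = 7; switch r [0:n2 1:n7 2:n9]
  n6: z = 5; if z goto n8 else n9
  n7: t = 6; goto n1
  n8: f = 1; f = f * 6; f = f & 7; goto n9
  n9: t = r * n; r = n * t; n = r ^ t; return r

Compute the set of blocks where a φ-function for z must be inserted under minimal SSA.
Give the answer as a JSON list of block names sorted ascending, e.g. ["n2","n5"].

idom tree: n1←n0 n2←n1 n3←n0 n4←n1 n5←n2 n6←n4 n7←n1 n8←n6 n9←n1
Dom∩ at merges:
  n1: preds {n0,n7}: {n0} ∩ {n0,n1,n7} = {n0}; idom=n0
  n2: preds {n1,n5}: {n0,n1} ∩ {n0,n1,n2,n5} = {n0,n1}; idom=n1
  n7: preds {n4,n5}: {n0,n1,n4} ∩ {n0,n1,n2,n5} = {n0,n1}; idom=n1
  n9: preds {n5,n6,n8}: {n0,n1,n2,n5} ∩ {n0,n1,n4,n6} ∩ {n0,n1,n4,n6,n8} = {n0,n1}; idom=n1

Frontier:
  join n1 pred n0: · stop@n0
  join n1 pred n7: n7→n1 stop@n0
  join n2 pred n1: · stop@n1
  join n2 pred n5: n5→n2 stop@n1
  join n7 pred n4: n4 stop@n1
  join n7 pred n5: n5→n2 stop@n1
  join n9 pred n5: n5→n2 stop@n1
  join n9 pred n6: n6→n4 stop@n1
  join n9 pred n8: n8→n6→n4 stop@n1
  n0 → ∅
  n1 → {n1}
  n2 → {n2,n7,n9}
  n3 → ∅
  n4 → {n7,n9}
  n5 → {n2,n7,n9}
  n6 → {n9}
  n7 → {n1}
  n8 → {n9}
  n9 → ∅

φ for z: defs {n1,n4,n6}
  DF⁺ = {n1,n7,n9}

Answer: ["n1", "n7", "n9"]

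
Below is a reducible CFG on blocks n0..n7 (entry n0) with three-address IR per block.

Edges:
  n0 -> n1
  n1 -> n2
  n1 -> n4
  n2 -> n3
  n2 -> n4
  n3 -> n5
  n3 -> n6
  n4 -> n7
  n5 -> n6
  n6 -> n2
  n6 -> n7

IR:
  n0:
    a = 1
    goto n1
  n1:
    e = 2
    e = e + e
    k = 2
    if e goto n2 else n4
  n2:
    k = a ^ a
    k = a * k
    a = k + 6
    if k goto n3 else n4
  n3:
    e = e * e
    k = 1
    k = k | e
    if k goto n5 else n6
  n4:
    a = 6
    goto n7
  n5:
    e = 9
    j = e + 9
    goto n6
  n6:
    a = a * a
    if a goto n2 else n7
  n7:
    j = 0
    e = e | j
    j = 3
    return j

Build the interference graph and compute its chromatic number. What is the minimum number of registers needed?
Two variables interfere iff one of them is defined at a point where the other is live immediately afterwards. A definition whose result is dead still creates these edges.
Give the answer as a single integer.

Answer: 3

Working:
Per-block:
  n0: def={a} ue=∅
  n1: def={e,k} ue=∅
  n2: def={a,k} ue={a}
  n3: def={e,k} ue={e}
  n4: def={a} ue=∅
  n5: def={e,j} ue=∅
  n6: def={a} ue={a}
  n7: def={e,j} ue={e}

Backward fixpoint:
  n0: in=∅ out={a}
  n1: in={a} out={a,e}
  n2: in={a,e} out={a,e}
  n3: in={a,e} out={a,e}
  n4: in={e} out={e}
  n5: in={a} out={a,e}
  n6: in={a,e} out={a,e}
  n7: in={e} out=∅

Conflict graph:
  a: {e,j,k}
  e: {a,j,k}
  j: {a,e}
  k: {a,e}

Chromatic number:
  {a,e,j} pairwise interfere (3-clique) ⇒ χ ≥ 3
  assign a→c0 e→c1 j→c2 k→c2 — no edge inside a register ⇒ χ ≤ 3
  χ = 3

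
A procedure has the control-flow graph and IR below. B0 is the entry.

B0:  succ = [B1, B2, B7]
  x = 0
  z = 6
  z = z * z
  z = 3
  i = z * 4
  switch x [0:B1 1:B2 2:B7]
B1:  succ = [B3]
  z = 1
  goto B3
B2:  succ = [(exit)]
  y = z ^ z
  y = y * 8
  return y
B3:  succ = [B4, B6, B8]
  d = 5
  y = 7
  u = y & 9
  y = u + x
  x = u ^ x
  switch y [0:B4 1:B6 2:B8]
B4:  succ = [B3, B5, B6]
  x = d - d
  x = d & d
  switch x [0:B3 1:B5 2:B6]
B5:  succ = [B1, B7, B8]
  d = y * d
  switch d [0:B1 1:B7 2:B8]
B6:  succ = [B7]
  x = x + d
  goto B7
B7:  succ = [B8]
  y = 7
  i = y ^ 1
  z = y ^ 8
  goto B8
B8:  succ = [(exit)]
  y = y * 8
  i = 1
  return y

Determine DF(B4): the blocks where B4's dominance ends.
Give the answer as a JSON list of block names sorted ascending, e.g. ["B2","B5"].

idom tree: B1←B0 B2←B0 B3←B1 B4←B3 B5←B4 B6←B3 B7←B0 B8←B0
Dom∩ at merges:
  B1: preds {B0,B5}: {B0} ∩ {B0,B1,B3,B4,B5} = {B0}; idom=B0
  B3: preds {B1,B4}: {B0,B1} ∩ {B0,B1,B3,B4} = {B0,B1}; idom=B1
  B6: preds {B3,B4}: {B0,B1,B3} ∩ {B0,B1,B3,B4} = {B0,B1,B3}; idom=B3
  B7: preds {B0,B5,B6}: {B0} ∩ {B0,B1,B3,B4,B5} ∩ {B0,B1,B3,B6} = {B0}; idom=B0
  B8: preds {B3,B5,B7}: {B0,B1,B3} ∩ {B0,B1,B3,B4,B5} ∩ {B0,B7} = {B0}; idom=B0

Frontier:
  join B1 pred B0: · stop@B0
  join B1 pred B5: B5→B4→B3→B1 stop@B0
  join B3 pred B1: · stop@B1
  join B3 pred B4: B4→B3 stop@B1
  join B6 pred B3: · stop@B3
  join B6 pred B4: B4 stop@B3
  join B7 pred B0: · stop@B0
  join B7 pred B5: B5→B4→B3→B1 stop@B0
  join B7 pred B6: B6→B3→B1 stop@B0
  join B8 pred B3: B3→B1 stop@B0
  join B8 pred B5: B5→B4→B3→B1 stop@B0
  join B8 pred B7: B7 stop@B0
  DF(B0)=∅
  DF(B1)={B1,B7,B8}
  DF(B2)=∅
  DF(B3)={B1,B3,B7,B8}
  DF(B4)={B1,B3,B6,B7,B8}
  DF(B5)={B1,B7,B8}
  DF(B6)={B7}
  DF(B7)={B8}
  DF(B8)=∅

DF(B4) = ["B1", "B3", "B6", "B7", "B8"]

Answer: ["B1", "B3", "B6", "B7", "B8"]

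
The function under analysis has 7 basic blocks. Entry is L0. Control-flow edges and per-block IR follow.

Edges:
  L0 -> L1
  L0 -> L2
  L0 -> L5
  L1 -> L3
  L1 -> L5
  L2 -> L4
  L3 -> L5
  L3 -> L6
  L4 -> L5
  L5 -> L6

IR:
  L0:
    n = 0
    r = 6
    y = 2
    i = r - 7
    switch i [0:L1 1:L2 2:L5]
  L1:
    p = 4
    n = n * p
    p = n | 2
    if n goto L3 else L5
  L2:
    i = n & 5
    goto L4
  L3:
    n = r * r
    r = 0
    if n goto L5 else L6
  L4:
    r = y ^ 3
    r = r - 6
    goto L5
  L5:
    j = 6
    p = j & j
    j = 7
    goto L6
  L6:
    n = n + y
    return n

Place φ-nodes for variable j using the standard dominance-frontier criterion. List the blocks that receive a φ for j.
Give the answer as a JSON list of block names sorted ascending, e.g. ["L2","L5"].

Answer: ["L6"]

Derivation:
idom tree: L1←L0 L2←L0 L3←L1 L4←L2 L5←L0 L6←L0
Dom∩ at merges:
  L5: preds {L0,L1,L3,L4}: {L0} ∩ {L0,L1} ∩ {L0,L1,L3} ∩ {L0,L2,L4} = {L0}; idom=L0
  L6: preds {L3,L5}: {L0,L1,L3} ∩ {L0,L5} = {L0}; idom=L0

Frontier:
  join L5 pred L0: · stop@L0
  join L5 pred L1: L1 stop@L0
  join L5 pred L3: L3→L1 stop@L0
  join L5 pred L4: L4→L2 stop@L0
  join L6 pred L3: L3→L1 stop@L0
  join L6 pred L5: L5 stop@L0
  L0: DF=∅
  L1: DF={L5,L6}
  L2: DF={L5}
  L3: DF={L5,L6}
  L4: DF={L5}
  L5: DF={L6}
  L6: DF=∅

φ for j: defs {L5}
  DF⁺ = {L6}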